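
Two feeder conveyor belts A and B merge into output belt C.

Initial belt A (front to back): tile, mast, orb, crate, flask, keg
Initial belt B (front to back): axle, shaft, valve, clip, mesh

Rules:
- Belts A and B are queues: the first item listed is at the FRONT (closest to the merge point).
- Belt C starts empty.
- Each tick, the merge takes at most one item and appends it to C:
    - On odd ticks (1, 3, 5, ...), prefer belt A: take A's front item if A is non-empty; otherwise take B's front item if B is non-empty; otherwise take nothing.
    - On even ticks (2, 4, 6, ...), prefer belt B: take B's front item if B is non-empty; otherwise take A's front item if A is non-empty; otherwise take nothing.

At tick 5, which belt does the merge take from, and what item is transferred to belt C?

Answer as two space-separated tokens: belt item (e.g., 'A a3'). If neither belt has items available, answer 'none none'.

Answer: A orb

Derivation:
Tick 1: prefer A, take tile from A; A=[mast,orb,crate,flask,keg] B=[axle,shaft,valve,clip,mesh] C=[tile]
Tick 2: prefer B, take axle from B; A=[mast,orb,crate,flask,keg] B=[shaft,valve,clip,mesh] C=[tile,axle]
Tick 3: prefer A, take mast from A; A=[orb,crate,flask,keg] B=[shaft,valve,clip,mesh] C=[tile,axle,mast]
Tick 4: prefer B, take shaft from B; A=[orb,crate,flask,keg] B=[valve,clip,mesh] C=[tile,axle,mast,shaft]
Tick 5: prefer A, take orb from A; A=[crate,flask,keg] B=[valve,clip,mesh] C=[tile,axle,mast,shaft,orb]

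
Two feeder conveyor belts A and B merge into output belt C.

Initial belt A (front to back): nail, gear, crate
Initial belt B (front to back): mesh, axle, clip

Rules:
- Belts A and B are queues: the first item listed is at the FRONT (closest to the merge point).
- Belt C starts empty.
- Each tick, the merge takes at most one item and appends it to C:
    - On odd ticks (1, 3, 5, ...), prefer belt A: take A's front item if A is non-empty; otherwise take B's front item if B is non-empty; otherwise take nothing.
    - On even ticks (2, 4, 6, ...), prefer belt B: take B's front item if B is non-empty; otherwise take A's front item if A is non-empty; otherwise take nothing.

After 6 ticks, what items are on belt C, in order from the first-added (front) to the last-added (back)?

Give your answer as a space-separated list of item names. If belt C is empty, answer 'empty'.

Answer: nail mesh gear axle crate clip

Derivation:
Tick 1: prefer A, take nail from A; A=[gear,crate] B=[mesh,axle,clip] C=[nail]
Tick 2: prefer B, take mesh from B; A=[gear,crate] B=[axle,clip] C=[nail,mesh]
Tick 3: prefer A, take gear from A; A=[crate] B=[axle,clip] C=[nail,mesh,gear]
Tick 4: prefer B, take axle from B; A=[crate] B=[clip] C=[nail,mesh,gear,axle]
Tick 5: prefer A, take crate from A; A=[-] B=[clip] C=[nail,mesh,gear,axle,crate]
Tick 6: prefer B, take clip from B; A=[-] B=[-] C=[nail,mesh,gear,axle,crate,clip]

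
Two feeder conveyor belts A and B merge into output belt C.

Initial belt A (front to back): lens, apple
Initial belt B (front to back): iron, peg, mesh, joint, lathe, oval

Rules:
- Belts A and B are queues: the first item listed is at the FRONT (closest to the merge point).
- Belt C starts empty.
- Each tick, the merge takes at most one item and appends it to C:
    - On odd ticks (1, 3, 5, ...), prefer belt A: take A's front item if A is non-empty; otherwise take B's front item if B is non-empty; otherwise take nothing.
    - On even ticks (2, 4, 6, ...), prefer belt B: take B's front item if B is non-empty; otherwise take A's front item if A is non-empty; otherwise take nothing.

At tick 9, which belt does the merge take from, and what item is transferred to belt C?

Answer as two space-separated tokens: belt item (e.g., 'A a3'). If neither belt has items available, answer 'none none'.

Answer: none none

Derivation:
Tick 1: prefer A, take lens from A; A=[apple] B=[iron,peg,mesh,joint,lathe,oval] C=[lens]
Tick 2: prefer B, take iron from B; A=[apple] B=[peg,mesh,joint,lathe,oval] C=[lens,iron]
Tick 3: prefer A, take apple from A; A=[-] B=[peg,mesh,joint,lathe,oval] C=[lens,iron,apple]
Tick 4: prefer B, take peg from B; A=[-] B=[mesh,joint,lathe,oval] C=[lens,iron,apple,peg]
Tick 5: prefer A, take mesh from B; A=[-] B=[joint,lathe,oval] C=[lens,iron,apple,peg,mesh]
Tick 6: prefer B, take joint from B; A=[-] B=[lathe,oval] C=[lens,iron,apple,peg,mesh,joint]
Tick 7: prefer A, take lathe from B; A=[-] B=[oval] C=[lens,iron,apple,peg,mesh,joint,lathe]
Tick 8: prefer B, take oval from B; A=[-] B=[-] C=[lens,iron,apple,peg,mesh,joint,lathe,oval]
Tick 9: prefer A, both empty, nothing taken; A=[-] B=[-] C=[lens,iron,apple,peg,mesh,joint,lathe,oval]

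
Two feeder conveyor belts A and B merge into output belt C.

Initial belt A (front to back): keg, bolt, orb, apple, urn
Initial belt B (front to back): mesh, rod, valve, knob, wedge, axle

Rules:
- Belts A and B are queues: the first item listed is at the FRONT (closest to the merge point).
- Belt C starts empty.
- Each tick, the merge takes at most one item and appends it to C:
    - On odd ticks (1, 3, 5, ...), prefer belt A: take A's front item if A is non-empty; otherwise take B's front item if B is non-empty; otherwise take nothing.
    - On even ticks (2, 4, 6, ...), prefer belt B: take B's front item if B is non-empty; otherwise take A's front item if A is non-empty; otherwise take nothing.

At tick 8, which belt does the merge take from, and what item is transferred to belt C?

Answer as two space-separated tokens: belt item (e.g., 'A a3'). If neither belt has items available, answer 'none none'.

Answer: B knob

Derivation:
Tick 1: prefer A, take keg from A; A=[bolt,orb,apple,urn] B=[mesh,rod,valve,knob,wedge,axle] C=[keg]
Tick 2: prefer B, take mesh from B; A=[bolt,orb,apple,urn] B=[rod,valve,knob,wedge,axle] C=[keg,mesh]
Tick 3: prefer A, take bolt from A; A=[orb,apple,urn] B=[rod,valve,knob,wedge,axle] C=[keg,mesh,bolt]
Tick 4: prefer B, take rod from B; A=[orb,apple,urn] B=[valve,knob,wedge,axle] C=[keg,mesh,bolt,rod]
Tick 5: prefer A, take orb from A; A=[apple,urn] B=[valve,knob,wedge,axle] C=[keg,mesh,bolt,rod,orb]
Tick 6: prefer B, take valve from B; A=[apple,urn] B=[knob,wedge,axle] C=[keg,mesh,bolt,rod,orb,valve]
Tick 7: prefer A, take apple from A; A=[urn] B=[knob,wedge,axle] C=[keg,mesh,bolt,rod,orb,valve,apple]
Tick 8: prefer B, take knob from B; A=[urn] B=[wedge,axle] C=[keg,mesh,bolt,rod,orb,valve,apple,knob]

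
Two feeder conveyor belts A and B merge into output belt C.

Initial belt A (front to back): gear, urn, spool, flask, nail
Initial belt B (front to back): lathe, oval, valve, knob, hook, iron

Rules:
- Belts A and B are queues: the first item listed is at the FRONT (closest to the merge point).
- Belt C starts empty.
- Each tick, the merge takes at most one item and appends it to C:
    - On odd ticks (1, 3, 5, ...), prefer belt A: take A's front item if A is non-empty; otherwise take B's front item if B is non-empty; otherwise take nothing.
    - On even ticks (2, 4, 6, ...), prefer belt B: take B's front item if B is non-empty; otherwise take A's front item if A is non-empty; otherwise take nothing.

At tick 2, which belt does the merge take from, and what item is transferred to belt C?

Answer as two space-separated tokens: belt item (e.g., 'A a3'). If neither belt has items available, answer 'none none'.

Tick 1: prefer A, take gear from A; A=[urn,spool,flask,nail] B=[lathe,oval,valve,knob,hook,iron] C=[gear]
Tick 2: prefer B, take lathe from B; A=[urn,spool,flask,nail] B=[oval,valve,knob,hook,iron] C=[gear,lathe]

Answer: B lathe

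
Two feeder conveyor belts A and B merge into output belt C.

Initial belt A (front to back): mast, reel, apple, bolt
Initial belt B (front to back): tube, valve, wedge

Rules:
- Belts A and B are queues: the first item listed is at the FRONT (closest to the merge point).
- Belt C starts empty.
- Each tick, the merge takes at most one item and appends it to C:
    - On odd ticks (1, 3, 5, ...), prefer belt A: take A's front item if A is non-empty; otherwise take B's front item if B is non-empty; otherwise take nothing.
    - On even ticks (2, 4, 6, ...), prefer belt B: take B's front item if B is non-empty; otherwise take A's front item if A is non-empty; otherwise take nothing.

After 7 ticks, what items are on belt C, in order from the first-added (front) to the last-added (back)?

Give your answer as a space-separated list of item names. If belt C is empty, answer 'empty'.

Answer: mast tube reel valve apple wedge bolt

Derivation:
Tick 1: prefer A, take mast from A; A=[reel,apple,bolt] B=[tube,valve,wedge] C=[mast]
Tick 2: prefer B, take tube from B; A=[reel,apple,bolt] B=[valve,wedge] C=[mast,tube]
Tick 3: prefer A, take reel from A; A=[apple,bolt] B=[valve,wedge] C=[mast,tube,reel]
Tick 4: prefer B, take valve from B; A=[apple,bolt] B=[wedge] C=[mast,tube,reel,valve]
Tick 5: prefer A, take apple from A; A=[bolt] B=[wedge] C=[mast,tube,reel,valve,apple]
Tick 6: prefer B, take wedge from B; A=[bolt] B=[-] C=[mast,tube,reel,valve,apple,wedge]
Tick 7: prefer A, take bolt from A; A=[-] B=[-] C=[mast,tube,reel,valve,apple,wedge,bolt]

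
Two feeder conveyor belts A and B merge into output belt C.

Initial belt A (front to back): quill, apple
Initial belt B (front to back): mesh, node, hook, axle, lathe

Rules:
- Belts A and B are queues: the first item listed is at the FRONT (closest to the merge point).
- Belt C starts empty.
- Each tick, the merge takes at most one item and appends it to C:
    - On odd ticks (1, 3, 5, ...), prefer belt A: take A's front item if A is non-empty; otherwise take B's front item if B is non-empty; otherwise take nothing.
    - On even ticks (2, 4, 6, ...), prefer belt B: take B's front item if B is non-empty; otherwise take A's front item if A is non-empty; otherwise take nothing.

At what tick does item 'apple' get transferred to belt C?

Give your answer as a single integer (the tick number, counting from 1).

Tick 1: prefer A, take quill from A; A=[apple] B=[mesh,node,hook,axle,lathe] C=[quill]
Tick 2: prefer B, take mesh from B; A=[apple] B=[node,hook,axle,lathe] C=[quill,mesh]
Tick 3: prefer A, take apple from A; A=[-] B=[node,hook,axle,lathe] C=[quill,mesh,apple]

Answer: 3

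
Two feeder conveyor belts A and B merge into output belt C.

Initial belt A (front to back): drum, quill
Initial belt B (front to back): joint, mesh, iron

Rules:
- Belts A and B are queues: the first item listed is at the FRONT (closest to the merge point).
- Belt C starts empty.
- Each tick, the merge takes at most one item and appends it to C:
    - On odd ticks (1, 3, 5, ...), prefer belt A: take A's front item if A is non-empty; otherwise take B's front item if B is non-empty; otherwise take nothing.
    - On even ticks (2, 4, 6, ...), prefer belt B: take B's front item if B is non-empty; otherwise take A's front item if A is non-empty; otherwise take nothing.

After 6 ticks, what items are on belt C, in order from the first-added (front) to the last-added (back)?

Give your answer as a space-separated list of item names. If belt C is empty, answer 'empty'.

Tick 1: prefer A, take drum from A; A=[quill] B=[joint,mesh,iron] C=[drum]
Tick 2: prefer B, take joint from B; A=[quill] B=[mesh,iron] C=[drum,joint]
Tick 3: prefer A, take quill from A; A=[-] B=[mesh,iron] C=[drum,joint,quill]
Tick 4: prefer B, take mesh from B; A=[-] B=[iron] C=[drum,joint,quill,mesh]
Tick 5: prefer A, take iron from B; A=[-] B=[-] C=[drum,joint,quill,mesh,iron]
Tick 6: prefer B, both empty, nothing taken; A=[-] B=[-] C=[drum,joint,quill,mesh,iron]

Answer: drum joint quill mesh iron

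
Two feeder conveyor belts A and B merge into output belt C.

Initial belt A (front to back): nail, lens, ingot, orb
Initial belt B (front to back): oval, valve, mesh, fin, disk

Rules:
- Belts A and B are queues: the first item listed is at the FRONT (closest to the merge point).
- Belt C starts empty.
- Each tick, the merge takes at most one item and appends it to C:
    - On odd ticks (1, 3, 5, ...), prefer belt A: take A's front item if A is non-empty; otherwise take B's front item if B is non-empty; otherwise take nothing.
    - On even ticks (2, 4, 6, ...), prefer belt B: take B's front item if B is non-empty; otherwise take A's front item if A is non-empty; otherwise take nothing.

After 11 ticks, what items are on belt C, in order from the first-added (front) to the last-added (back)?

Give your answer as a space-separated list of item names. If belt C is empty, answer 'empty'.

Tick 1: prefer A, take nail from A; A=[lens,ingot,orb] B=[oval,valve,mesh,fin,disk] C=[nail]
Tick 2: prefer B, take oval from B; A=[lens,ingot,orb] B=[valve,mesh,fin,disk] C=[nail,oval]
Tick 3: prefer A, take lens from A; A=[ingot,orb] B=[valve,mesh,fin,disk] C=[nail,oval,lens]
Tick 4: prefer B, take valve from B; A=[ingot,orb] B=[mesh,fin,disk] C=[nail,oval,lens,valve]
Tick 5: prefer A, take ingot from A; A=[orb] B=[mesh,fin,disk] C=[nail,oval,lens,valve,ingot]
Tick 6: prefer B, take mesh from B; A=[orb] B=[fin,disk] C=[nail,oval,lens,valve,ingot,mesh]
Tick 7: prefer A, take orb from A; A=[-] B=[fin,disk] C=[nail,oval,lens,valve,ingot,mesh,orb]
Tick 8: prefer B, take fin from B; A=[-] B=[disk] C=[nail,oval,lens,valve,ingot,mesh,orb,fin]
Tick 9: prefer A, take disk from B; A=[-] B=[-] C=[nail,oval,lens,valve,ingot,mesh,orb,fin,disk]
Tick 10: prefer B, both empty, nothing taken; A=[-] B=[-] C=[nail,oval,lens,valve,ingot,mesh,orb,fin,disk]
Tick 11: prefer A, both empty, nothing taken; A=[-] B=[-] C=[nail,oval,lens,valve,ingot,mesh,orb,fin,disk]

Answer: nail oval lens valve ingot mesh orb fin disk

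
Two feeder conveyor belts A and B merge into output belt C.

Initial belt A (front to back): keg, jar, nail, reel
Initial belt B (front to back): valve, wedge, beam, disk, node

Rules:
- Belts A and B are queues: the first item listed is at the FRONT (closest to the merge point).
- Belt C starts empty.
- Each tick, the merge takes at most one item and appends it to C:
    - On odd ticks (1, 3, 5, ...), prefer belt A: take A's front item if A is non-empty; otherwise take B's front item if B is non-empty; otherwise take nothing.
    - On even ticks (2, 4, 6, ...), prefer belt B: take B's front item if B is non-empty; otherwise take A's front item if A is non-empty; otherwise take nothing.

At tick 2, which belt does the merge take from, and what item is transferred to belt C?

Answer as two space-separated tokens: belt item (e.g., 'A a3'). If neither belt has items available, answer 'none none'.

Answer: B valve

Derivation:
Tick 1: prefer A, take keg from A; A=[jar,nail,reel] B=[valve,wedge,beam,disk,node] C=[keg]
Tick 2: prefer B, take valve from B; A=[jar,nail,reel] B=[wedge,beam,disk,node] C=[keg,valve]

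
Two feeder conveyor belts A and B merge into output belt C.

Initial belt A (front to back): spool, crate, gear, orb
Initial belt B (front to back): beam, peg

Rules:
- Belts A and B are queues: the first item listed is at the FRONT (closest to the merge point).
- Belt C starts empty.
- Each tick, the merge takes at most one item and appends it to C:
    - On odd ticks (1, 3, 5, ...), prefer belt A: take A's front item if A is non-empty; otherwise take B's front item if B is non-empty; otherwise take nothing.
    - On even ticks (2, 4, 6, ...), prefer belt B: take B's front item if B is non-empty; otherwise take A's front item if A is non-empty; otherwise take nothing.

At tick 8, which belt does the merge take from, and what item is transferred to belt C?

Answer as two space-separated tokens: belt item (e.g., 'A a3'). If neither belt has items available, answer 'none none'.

Tick 1: prefer A, take spool from A; A=[crate,gear,orb] B=[beam,peg] C=[spool]
Tick 2: prefer B, take beam from B; A=[crate,gear,orb] B=[peg] C=[spool,beam]
Tick 3: prefer A, take crate from A; A=[gear,orb] B=[peg] C=[spool,beam,crate]
Tick 4: prefer B, take peg from B; A=[gear,orb] B=[-] C=[spool,beam,crate,peg]
Tick 5: prefer A, take gear from A; A=[orb] B=[-] C=[spool,beam,crate,peg,gear]
Tick 6: prefer B, take orb from A; A=[-] B=[-] C=[spool,beam,crate,peg,gear,orb]
Tick 7: prefer A, both empty, nothing taken; A=[-] B=[-] C=[spool,beam,crate,peg,gear,orb]
Tick 8: prefer B, both empty, nothing taken; A=[-] B=[-] C=[spool,beam,crate,peg,gear,orb]

Answer: none none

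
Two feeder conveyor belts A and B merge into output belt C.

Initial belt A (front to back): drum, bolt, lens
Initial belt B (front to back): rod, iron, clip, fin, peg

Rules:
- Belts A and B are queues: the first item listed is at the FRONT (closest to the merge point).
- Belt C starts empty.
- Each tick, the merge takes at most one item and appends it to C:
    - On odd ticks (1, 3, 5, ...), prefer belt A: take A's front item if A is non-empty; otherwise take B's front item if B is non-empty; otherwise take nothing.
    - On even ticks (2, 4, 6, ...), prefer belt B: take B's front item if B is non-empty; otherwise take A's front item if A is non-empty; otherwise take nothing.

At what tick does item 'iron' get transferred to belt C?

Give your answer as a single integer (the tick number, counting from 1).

Answer: 4

Derivation:
Tick 1: prefer A, take drum from A; A=[bolt,lens] B=[rod,iron,clip,fin,peg] C=[drum]
Tick 2: prefer B, take rod from B; A=[bolt,lens] B=[iron,clip,fin,peg] C=[drum,rod]
Tick 3: prefer A, take bolt from A; A=[lens] B=[iron,clip,fin,peg] C=[drum,rod,bolt]
Tick 4: prefer B, take iron from B; A=[lens] B=[clip,fin,peg] C=[drum,rod,bolt,iron]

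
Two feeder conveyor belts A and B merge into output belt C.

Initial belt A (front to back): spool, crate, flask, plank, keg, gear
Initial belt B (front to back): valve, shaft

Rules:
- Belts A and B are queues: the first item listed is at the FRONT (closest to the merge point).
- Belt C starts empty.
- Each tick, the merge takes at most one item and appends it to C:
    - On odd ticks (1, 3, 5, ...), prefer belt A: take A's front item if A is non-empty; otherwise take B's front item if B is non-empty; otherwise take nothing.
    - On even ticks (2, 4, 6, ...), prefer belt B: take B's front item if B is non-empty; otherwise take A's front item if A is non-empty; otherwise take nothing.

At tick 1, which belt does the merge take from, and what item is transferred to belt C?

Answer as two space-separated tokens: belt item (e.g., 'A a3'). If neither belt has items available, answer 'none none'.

Tick 1: prefer A, take spool from A; A=[crate,flask,plank,keg,gear] B=[valve,shaft] C=[spool]

Answer: A spool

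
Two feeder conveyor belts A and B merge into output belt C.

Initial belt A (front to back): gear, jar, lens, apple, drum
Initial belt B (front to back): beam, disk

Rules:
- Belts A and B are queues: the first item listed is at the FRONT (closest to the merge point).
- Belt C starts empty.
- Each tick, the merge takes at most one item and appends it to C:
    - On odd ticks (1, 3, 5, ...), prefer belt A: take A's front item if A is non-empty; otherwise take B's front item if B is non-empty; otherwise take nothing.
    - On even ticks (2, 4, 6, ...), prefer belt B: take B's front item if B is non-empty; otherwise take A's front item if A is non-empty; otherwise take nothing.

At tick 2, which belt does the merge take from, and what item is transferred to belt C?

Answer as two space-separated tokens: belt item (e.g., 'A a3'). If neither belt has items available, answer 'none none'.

Tick 1: prefer A, take gear from A; A=[jar,lens,apple,drum] B=[beam,disk] C=[gear]
Tick 2: prefer B, take beam from B; A=[jar,lens,apple,drum] B=[disk] C=[gear,beam]

Answer: B beam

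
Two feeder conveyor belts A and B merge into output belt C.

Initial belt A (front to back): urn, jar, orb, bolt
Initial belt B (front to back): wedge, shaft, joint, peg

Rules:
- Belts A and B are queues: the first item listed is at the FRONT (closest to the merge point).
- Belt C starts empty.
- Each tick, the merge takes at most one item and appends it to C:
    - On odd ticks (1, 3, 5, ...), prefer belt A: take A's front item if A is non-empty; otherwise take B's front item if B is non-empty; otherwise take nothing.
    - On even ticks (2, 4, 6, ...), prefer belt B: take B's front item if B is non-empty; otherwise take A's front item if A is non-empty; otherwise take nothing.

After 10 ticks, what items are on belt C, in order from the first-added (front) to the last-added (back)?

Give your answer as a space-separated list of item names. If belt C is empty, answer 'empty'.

Tick 1: prefer A, take urn from A; A=[jar,orb,bolt] B=[wedge,shaft,joint,peg] C=[urn]
Tick 2: prefer B, take wedge from B; A=[jar,orb,bolt] B=[shaft,joint,peg] C=[urn,wedge]
Tick 3: prefer A, take jar from A; A=[orb,bolt] B=[shaft,joint,peg] C=[urn,wedge,jar]
Tick 4: prefer B, take shaft from B; A=[orb,bolt] B=[joint,peg] C=[urn,wedge,jar,shaft]
Tick 5: prefer A, take orb from A; A=[bolt] B=[joint,peg] C=[urn,wedge,jar,shaft,orb]
Tick 6: prefer B, take joint from B; A=[bolt] B=[peg] C=[urn,wedge,jar,shaft,orb,joint]
Tick 7: prefer A, take bolt from A; A=[-] B=[peg] C=[urn,wedge,jar,shaft,orb,joint,bolt]
Tick 8: prefer B, take peg from B; A=[-] B=[-] C=[urn,wedge,jar,shaft,orb,joint,bolt,peg]
Tick 9: prefer A, both empty, nothing taken; A=[-] B=[-] C=[urn,wedge,jar,shaft,orb,joint,bolt,peg]
Tick 10: prefer B, both empty, nothing taken; A=[-] B=[-] C=[urn,wedge,jar,shaft,orb,joint,bolt,peg]

Answer: urn wedge jar shaft orb joint bolt peg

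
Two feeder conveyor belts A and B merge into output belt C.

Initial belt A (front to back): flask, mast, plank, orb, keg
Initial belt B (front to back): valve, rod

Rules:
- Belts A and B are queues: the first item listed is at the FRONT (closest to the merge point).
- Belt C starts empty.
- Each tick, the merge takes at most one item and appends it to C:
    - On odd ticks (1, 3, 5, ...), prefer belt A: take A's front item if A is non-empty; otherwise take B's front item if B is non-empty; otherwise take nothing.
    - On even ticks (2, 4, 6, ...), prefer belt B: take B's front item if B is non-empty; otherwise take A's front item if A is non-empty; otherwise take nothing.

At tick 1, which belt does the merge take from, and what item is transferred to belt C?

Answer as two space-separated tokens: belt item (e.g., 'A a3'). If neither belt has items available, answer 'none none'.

Answer: A flask

Derivation:
Tick 1: prefer A, take flask from A; A=[mast,plank,orb,keg] B=[valve,rod] C=[flask]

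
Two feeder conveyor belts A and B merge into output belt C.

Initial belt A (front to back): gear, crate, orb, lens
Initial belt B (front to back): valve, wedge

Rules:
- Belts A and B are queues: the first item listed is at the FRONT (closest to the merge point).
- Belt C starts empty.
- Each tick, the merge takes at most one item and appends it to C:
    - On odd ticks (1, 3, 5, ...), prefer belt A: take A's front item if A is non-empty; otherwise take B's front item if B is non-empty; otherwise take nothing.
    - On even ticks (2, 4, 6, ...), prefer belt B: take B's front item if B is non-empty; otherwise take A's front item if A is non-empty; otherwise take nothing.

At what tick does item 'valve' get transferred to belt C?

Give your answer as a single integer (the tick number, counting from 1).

Answer: 2

Derivation:
Tick 1: prefer A, take gear from A; A=[crate,orb,lens] B=[valve,wedge] C=[gear]
Tick 2: prefer B, take valve from B; A=[crate,orb,lens] B=[wedge] C=[gear,valve]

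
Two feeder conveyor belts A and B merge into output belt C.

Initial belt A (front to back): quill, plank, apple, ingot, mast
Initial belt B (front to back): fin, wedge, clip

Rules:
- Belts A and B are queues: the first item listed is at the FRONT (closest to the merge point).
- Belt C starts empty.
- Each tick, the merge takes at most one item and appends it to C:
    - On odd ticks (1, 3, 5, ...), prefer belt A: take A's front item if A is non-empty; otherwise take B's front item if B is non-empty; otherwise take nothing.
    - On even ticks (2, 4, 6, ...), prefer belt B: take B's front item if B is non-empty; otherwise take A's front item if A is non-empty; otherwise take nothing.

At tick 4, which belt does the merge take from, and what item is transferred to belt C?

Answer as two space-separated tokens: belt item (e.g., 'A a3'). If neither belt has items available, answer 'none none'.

Tick 1: prefer A, take quill from A; A=[plank,apple,ingot,mast] B=[fin,wedge,clip] C=[quill]
Tick 2: prefer B, take fin from B; A=[plank,apple,ingot,mast] B=[wedge,clip] C=[quill,fin]
Tick 3: prefer A, take plank from A; A=[apple,ingot,mast] B=[wedge,clip] C=[quill,fin,plank]
Tick 4: prefer B, take wedge from B; A=[apple,ingot,mast] B=[clip] C=[quill,fin,plank,wedge]

Answer: B wedge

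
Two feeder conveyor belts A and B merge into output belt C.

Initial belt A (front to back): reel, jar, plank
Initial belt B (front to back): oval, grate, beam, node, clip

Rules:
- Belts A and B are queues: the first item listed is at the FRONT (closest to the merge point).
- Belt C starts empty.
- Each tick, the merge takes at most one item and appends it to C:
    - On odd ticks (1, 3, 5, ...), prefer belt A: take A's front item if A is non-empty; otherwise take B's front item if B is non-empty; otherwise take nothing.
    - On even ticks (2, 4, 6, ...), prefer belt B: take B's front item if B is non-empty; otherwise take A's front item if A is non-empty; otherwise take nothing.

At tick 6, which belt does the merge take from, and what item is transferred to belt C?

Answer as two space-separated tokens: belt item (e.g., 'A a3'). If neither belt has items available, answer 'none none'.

Answer: B beam

Derivation:
Tick 1: prefer A, take reel from A; A=[jar,plank] B=[oval,grate,beam,node,clip] C=[reel]
Tick 2: prefer B, take oval from B; A=[jar,plank] B=[grate,beam,node,clip] C=[reel,oval]
Tick 3: prefer A, take jar from A; A=[plank] B=[grate,beam,node,clip] C=[reel,oval,jar]
Tick 4: prefer B, take grate from B; A=[plank] B=[beam,node,clip] C=[reel,oval,jar,grate]
Tick 5: prefer A, take plank from A; A=[-] B=[beam,node,clip] C=[reel,oval,jar,grate,plank]
Tick 6: prefer B, take beam from B; A=[-] B=[node,clip] C=[reel,oval,jar,grate,plank,beam]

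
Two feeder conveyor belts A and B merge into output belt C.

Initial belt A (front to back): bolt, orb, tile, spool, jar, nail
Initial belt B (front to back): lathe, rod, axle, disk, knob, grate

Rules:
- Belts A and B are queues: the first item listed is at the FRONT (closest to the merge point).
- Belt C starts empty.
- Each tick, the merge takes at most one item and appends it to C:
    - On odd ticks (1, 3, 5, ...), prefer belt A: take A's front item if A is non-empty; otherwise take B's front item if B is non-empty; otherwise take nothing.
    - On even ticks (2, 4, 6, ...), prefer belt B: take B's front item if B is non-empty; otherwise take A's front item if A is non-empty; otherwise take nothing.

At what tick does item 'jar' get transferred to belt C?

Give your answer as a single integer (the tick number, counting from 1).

Tick 1: prefer A, take bolt from A; A=[orb,tile,spool,jar,nail] B=[lathe,rod,axle,disk,knob,grate] C=[bolt]
Tick 2: prefer B, take lathe from B; A=[orb,tile,spool,jar,nail] B=[rod,axle,disk,knob,grate] C=[bolt,lathe]
Tick 3: prefer A, take orb from A; A=[tile,spool,jar,nail] B=[rod,axle,disk,knob,grate] C=[bolt,lathe,orb]
Tick 4: prefer B, take rod from B; A=[tile,spool,jar,nail] B=[axle,disk,knob,grate] C=[bolt,lathe,orb,rod]
Tick 5: prefer A, take tile from A; A=[spool,jar,nail] B=[axle,disk,knob,grate] C=[bolt,lathe,orb,rod,tile]
Tick 6: prefer B, take axle from B; A=[spool,jar,nail] B=[disk,knob,grate] C=[bolt,lathe,orb,rod,tile,axle]
Tick 7: prefer A, take spool from A; A=[jar,nail] B=[disk,knob,grate] C=[bolt,lathe,orb,rod,tile,axle,spool]
Tick 8: prefer B, take disk from B; A=[jar,nail] B=[knob,grate] C=[bolt,lathe,orb,rod,tile,axle,spool,disk]
Tick 9: prefer A, take jar from A; A=[nail] B=[knob,grate] C=[bolt,lathe,orb,rod,tile,axle,spool,disk,jar]

Answer: 9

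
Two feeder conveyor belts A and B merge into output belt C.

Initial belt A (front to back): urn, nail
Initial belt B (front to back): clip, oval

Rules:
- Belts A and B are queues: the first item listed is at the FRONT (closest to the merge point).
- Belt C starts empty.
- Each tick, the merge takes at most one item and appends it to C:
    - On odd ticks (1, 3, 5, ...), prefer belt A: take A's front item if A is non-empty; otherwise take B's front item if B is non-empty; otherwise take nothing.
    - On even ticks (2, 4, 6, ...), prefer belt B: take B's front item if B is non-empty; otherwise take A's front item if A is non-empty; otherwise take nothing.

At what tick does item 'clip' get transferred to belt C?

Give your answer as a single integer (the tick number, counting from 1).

Tick 1: prefer A, take urn from A; A=[nail] B=[clip,oval] C=[urn]
Tick 2: prefer B, take clip from B; A=[nail] B=[oval] C=[urn,clip]

Answer: 2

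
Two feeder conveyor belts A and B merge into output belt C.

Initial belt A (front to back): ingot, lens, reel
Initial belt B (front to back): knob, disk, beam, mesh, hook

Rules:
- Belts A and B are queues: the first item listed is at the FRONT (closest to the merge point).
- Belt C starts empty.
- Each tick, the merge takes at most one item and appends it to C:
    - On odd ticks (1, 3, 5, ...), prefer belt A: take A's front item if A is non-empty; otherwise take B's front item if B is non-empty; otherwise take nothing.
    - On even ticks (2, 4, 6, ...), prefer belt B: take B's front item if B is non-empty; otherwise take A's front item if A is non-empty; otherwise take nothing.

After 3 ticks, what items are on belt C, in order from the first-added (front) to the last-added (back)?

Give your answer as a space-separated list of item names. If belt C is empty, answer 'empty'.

Tick 1: prefer A, take ingot from A; A=[lens,reel] B=[knob,disk,beam,mesh,hook] C=[ingot]
Tick 2: prefer B, take knob from B; A=[lens,reel] B=[disk,beam,mesh,hook] C=[ingot,knob]
Tick 3: prefer A, take lens from A; A=[reel] B=[disk,beam,mesh,hook] C=[ingot,knob,lens]

Answer: ingot knob lens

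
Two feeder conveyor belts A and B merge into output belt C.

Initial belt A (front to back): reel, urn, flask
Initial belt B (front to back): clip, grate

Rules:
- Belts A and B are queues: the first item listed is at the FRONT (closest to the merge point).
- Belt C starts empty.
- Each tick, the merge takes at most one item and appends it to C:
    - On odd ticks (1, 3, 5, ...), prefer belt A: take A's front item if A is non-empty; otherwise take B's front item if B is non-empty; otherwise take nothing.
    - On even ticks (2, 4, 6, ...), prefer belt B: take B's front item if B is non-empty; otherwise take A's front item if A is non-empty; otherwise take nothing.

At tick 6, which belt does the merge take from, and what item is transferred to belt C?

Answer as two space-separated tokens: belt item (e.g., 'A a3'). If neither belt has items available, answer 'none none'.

Answer: none none

Derivation:
Tick 1: prefer A, take reel from A; A=[urn,flask] B=[clip,grate] C=[reel]
Tick 2: prefer B, take clip from B; A=[urn,flask] B=[grate] C=[reel,clip]
Tick 3: prefer A, take urn from A; A=[flask] B=[grate] C=[reel,clip,urn]
Tick 4: prefer B, take grate from B; A=[flask] B=[-] C=[reel,clip,urn,grate]
Tick 5: prefer A, take flask from A; A=[-] B=[-] C=[reel,clip,urn,grate,flask]
Tick 6: prefer B, both empty, nothing taken; A=[-] B=[-] C=[reel,clip,urn,grate,flask]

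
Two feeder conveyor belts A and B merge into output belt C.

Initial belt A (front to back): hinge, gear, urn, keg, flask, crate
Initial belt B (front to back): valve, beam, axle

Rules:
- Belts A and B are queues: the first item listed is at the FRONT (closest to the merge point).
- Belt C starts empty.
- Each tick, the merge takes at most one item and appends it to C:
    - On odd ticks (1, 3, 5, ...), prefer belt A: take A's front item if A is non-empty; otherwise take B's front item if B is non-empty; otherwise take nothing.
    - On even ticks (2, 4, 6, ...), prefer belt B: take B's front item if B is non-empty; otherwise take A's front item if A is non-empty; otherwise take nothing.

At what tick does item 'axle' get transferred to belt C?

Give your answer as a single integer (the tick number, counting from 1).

Answer: 6

Derivation:
Tick 1: prefer A, take hinge from A; A=[gear,urn,keg,flask,crate] B=[valve,beam,axle] C=[hinge]
Tick 2: prefer B, take valve from B; A=[gear,urn,keg,flask,crate] B=[beam,axle] C=[hinge,valve]
Tick 3: prefer A, take gear from A; A=[urn,keg,flask,crate] B=[beam,axle] C=[hinge,valve,gear]
Tick 4: prefer B, take beam from B; A=[urn,keg,flask,crate] B=[axle] C=[hinge,valve,gear,beam]
Tick 5: prefer A, take urn from A; A=[keg,flask,crate] B=[axle] C=[hinge,valve,gear,beam,urn]
Tick 6: prefer B, take axle from B; A=[keg,flask,crate] B=[-] C=[hinge,valve,gear,beam,urn,axle]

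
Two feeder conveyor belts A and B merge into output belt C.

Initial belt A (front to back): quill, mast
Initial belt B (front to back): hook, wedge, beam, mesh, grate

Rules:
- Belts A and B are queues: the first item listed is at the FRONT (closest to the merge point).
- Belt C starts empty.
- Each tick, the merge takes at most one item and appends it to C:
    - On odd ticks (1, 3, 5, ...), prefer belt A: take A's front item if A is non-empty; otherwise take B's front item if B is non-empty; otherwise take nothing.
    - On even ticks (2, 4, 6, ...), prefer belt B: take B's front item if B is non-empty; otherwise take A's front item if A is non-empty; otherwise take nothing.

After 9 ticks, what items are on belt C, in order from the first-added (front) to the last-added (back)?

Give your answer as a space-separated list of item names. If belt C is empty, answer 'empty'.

Answer: quill hook mast wedge beam mesh grate

Derivation:
Tick 1: prefer A, take quill from A; A=[mast] B=[hook,wedge,beam,mesh,grate] C=[quill]
Tick 2: prefer B, take hook from B; A=[mast] B=[wedge,beam,mesh,grate] C=[quill,hook]
Tick 3: prefer A, take mast from A; A=[-] B=[wedge,beam,mesh,grate] C=[quill,hook,mast]
Tick 4: prefer B, take wedge from B; A=[-] B=[beam,mesh,grate] C=[quill,hook,mast,wedge]
Tick 5: prefer A, take beam from B; A=[-] B=[mesh,grate] C=[quill,hook,mast,wedge,beam]
Tick 6: prefer B, take mesh from B; A=[-] B=[grate] C=[quill,hook,mast,wedge,beam,mesh]
Tick 7: prefer A, take grate from B; A=[-] B=[-] C=[quill,hook,mast,wedge,beam,mesh,grate]
Tick 8: prefer B, both empty, nothing taken; A=[-] B=[-] C=[quill,hook,mast,wedge,beam,mesh,grate]
Tick 9: prefer A, both empty, nothing taken; A=[-] B=[-] C=[quill,hook,mast,wedge,beam,mesh,grate]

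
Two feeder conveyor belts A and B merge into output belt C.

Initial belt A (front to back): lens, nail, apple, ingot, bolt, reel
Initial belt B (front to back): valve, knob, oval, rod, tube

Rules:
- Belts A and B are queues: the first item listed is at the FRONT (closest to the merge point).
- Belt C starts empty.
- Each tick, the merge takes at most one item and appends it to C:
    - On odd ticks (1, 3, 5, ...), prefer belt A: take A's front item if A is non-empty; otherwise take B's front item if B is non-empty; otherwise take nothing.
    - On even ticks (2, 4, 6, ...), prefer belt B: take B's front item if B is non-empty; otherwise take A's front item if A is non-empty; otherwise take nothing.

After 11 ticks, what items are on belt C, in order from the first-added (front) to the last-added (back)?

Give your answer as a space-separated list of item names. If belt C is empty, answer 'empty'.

Answer: lens valve nail knob apple oval ingot rod bolt tube reel

Derivation:
Tick 1: prefer A, take lens from A; A=[nail,apple,ingot,bolt,reel] B=[valve,knob,oval,rod,tube] C=[lens]
Tick 2: prefer B, take valve from B; A=[nail,apple,ingot,bolt,reel] B=[knob,oval,rod,tube] C=[lens,valve]
Tick 3: prefer A, take nail from A; A=[apple,ingot,bolt,reel] B=[knob,oval,rod,tube] C=[lens,valve,nail]
Tick 4: prefer B, take knob from B; A=[apple,ingot,bolt,reel] B=[oval,rod,tube] C=[lens,valve,nail,knob]
Tick 5: prefer A, take apple from A; A=[ingot,bolt,reel] B=[oval,rod,tube] C=[lens,valve,nail,knob,apple]
Tick 6: prefer B, take oval from B; A=[ingot,bolt,reel] B=[rod,tube] C=[lens,valve,nail,knob,apple,oval]
Tick 7: prefer A, take ingot from A; A=[bolt,reel] B=[rod,tube] C=[lens,valve,nail,knob,apple,oval,ingot]
Tick 8: prefer B, take rod from B; A=[bolt,reel] B=[tube] C=[lens,valve,nail,knob,apple,oval,ingot,rod]
Tick 9: prefer A, take bolt from A; A=[reel] B=[tube] C=[lens,valve,nail,knob,apple,oval,ingot,rod,bolt]
Tick 10: prefer B, take tube from B; A=[reel] B=[-] C=[lens,valve,nail,knob,apple,oval,ingot,rod,bolt,tube]
Tick 11: prefer A, take reel from A; A=[-] B=[-] C=[lens,valve,nail,knob,apple,oval,ingot,rod,bolt,tube,reel]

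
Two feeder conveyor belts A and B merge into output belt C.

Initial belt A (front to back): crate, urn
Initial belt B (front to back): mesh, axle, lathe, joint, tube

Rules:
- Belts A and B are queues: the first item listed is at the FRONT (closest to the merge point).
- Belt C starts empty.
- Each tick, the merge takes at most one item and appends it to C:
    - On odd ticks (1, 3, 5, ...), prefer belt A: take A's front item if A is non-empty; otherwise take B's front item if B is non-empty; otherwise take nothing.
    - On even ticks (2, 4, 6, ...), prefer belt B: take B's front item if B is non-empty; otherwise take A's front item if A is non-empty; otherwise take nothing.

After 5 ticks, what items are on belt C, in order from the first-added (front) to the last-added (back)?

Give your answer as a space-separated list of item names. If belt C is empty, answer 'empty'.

Tick 1: prefer A, take crate from A; A=[urn] B=[mesh,axle,lathe,joint,tube] C=[crate]
Tick 2: prefer B, take mesh from B; A=[urn] B=[axle,lathe,joint,tube] C=[crate,mesh]
Tick 3: prefer A, take urn from A; A=[-] B=[axle,lathe,joint,tube] C=[crate,mesh,urn]
Tick 4: prefer B, take axle from B; A=[-] B=[lathe,joint,tube] C=[crate,mesh,urn,axle]
Tick 5: prefer A, take lathe from B; A=[-] B=[joint,tube] C=[crate,mesh,urn,axle,lathe]

Answer: crate mesh urn axle lathe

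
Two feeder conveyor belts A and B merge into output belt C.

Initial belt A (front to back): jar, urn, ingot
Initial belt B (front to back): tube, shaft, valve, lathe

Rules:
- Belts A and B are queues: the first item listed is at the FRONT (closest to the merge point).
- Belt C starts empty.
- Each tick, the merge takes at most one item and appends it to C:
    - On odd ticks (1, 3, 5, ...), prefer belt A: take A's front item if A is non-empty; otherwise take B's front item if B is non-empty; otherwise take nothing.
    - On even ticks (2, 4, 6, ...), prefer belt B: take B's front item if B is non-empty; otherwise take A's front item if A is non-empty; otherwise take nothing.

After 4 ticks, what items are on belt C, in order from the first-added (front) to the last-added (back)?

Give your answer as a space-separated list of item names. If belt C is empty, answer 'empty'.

Tick 1: prefer A, take jar from A; A=[urn,ingot] B=[tube,shaft,valve,lathe] C=[jar]
Tick 2: prefer B, take tube from B; A=[urn,ingot] B=[shaft,valve,lathe] C=[jar,tube]
Tick 3: prefer A, take urn from A; A=[ingot] B=[shaft,valve,lathe] C=[jar,tube,urn]
Tick 4: prefer B, take shaft from B; A=[ingot] B=[valve,lathe] C=[jar,tube,urn,shaft]

Answer: jar tube urn shaft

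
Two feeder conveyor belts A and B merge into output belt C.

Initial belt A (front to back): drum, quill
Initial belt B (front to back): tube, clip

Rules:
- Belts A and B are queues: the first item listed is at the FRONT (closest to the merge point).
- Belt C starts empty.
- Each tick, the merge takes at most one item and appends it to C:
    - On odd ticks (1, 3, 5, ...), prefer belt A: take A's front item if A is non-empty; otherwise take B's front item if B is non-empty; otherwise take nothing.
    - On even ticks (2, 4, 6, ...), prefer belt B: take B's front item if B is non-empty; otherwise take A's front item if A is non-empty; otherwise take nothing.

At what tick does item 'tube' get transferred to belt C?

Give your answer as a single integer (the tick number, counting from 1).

Tick 1: prefer A, take drum from A; A=[quill] B=[tube,clip] C=[drum]
Tick 2: prefer B, take tube from B; A=[quill] B=[clip] C=[drum,tube]

Answer: 2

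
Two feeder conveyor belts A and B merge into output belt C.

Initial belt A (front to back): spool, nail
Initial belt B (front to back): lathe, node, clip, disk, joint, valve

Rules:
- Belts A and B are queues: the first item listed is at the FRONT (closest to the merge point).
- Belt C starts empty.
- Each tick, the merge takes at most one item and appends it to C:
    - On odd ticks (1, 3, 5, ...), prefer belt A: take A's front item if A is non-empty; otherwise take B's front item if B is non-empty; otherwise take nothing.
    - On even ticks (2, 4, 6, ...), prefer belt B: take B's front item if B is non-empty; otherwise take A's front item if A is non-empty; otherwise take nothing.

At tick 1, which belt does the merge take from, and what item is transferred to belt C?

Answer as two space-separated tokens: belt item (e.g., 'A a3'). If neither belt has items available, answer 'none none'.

Tick 1: prefer A, take spool from A; A=[nail] B=[lathe,node,clip,disk,joint,valve] C=[spool]

Answer: A spool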